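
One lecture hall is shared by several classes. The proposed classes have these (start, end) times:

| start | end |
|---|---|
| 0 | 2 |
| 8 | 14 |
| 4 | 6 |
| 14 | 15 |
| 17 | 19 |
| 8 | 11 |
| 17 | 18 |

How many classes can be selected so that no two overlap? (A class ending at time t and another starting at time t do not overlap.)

5

By end time: (0,2), (4,6), (8,11), (8,14), (14,15), (17,18), (17,19).
Pick (0,2); next start ≥ 2 → (4,6); next start ≥ 6 → (8,11); next start ≥ 11 → (14,15); next start ≥ 15 → (17,18).
Selected 5 classes.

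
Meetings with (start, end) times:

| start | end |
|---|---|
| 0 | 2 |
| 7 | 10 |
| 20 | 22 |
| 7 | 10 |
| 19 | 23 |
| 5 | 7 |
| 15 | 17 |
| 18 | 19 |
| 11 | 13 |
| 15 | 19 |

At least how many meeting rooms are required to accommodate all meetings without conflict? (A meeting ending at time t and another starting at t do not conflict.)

2

starts: [0, 5, 7, 7, 11, 15, 15, 18, 19, 20]
ends:   [2, 7, 10, 10, 13, 17, 19, 19, 22, 23]
s0→1 e2→0 s5→1 e7→0 s7→1 s7→2  — peak 2.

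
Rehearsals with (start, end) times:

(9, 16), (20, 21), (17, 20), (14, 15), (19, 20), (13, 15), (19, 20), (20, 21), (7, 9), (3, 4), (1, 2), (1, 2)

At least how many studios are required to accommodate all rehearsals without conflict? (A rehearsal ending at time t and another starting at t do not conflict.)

Events (time:±→running): 1:+→1 1:+→2 2:-→1 2:-→0 3:+→1 4:-→0 7:+→1 9:-→0 9:+→1 13:+→2 14:+→3 … peak 3.

3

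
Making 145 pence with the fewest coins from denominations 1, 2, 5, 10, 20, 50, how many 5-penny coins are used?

145 = 2×50 + 2×20 + 1×5
Count of 5: 1

1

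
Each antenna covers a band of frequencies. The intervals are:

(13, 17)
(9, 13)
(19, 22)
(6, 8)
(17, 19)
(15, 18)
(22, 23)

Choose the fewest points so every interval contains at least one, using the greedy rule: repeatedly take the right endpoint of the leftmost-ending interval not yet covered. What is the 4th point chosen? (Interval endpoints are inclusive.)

22

Sorted: [6,8] [9,13] [13,17] [15,18] [17,19] [19,22] [22,23]
{[6,8]} hit by 8; {[9,13],[13,17]} hit by 13; {[15,18],[17,19]} hit by 18; {[19,22],[22,23]} hit by 22.
Points: 8, 13, 18, 22 (4 total).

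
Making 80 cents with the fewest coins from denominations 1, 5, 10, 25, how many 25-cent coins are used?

3

80 − 3×25→5 − 1×5→0
Count of 25: 3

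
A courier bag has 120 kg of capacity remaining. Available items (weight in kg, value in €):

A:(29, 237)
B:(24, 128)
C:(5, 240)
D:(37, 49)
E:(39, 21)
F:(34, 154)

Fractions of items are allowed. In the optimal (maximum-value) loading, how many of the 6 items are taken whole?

Sort by value per unit weight and fill in that order.
Order: C (240/5=48.00) > A (237/29=8.17) > B (128/24=5.33) > F (154/34=4.53) > D (49/37=1.32) > E (21/39=0.54)
Fill: take C (5 @ 240) → take A (29 @ 237) → take B (24 @ 128) → take F (34 @ 154) → take 28/37 of D → 37.08; 120/120 used.
4 item(s) taken whole; one partial (take 28/37 of D).

4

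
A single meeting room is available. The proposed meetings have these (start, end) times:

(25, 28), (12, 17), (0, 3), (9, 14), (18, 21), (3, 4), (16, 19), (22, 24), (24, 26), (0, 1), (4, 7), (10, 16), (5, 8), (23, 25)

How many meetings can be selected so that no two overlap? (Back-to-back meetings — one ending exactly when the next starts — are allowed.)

Greedy by earliest finish: after sorting by end time, pick each interval compatible with the last pick.
Sorted by end: (0,1)  (0,3)  (3,4)  (4,7)  (5,8)  (9,14)  (10,16)  (12,17)  (16,19)  (18,21)  (22,24)  (23,25)  (24,26)  (25,28)
take (0,1); take (3,4); take (4,7); take (9,14); skip (10,16); take (16,19); take (22,24); skip (23,25); take (24,26); skip (25,28).
Selected 7 meetings.

7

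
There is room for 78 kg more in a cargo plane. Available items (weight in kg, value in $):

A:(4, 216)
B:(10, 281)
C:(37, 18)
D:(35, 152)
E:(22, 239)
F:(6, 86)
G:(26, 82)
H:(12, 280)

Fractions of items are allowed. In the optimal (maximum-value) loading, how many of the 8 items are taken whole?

Sort by value per unit weight and fill in that order.
Order: A (216/4=54.00) > B (281/10=28.10) > H (280/12=23.33) > F (86/6=14.33) > E (239/22=10.86) > D (152/35=4.34) > G (82/26=3.15) > C (18/37=0.49)
Fill: take A (4 @ 216) → take B (10 @ 281) → take H (12 @ 280) → take F (6 @ 86) → take E (22 @ 239) → take 24/35 of D → 104.23; 78/78 used.
5 item(s) taken whole; one partial (take 24/35 of D).

5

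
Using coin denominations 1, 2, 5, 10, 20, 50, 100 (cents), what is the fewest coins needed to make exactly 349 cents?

Use the largest denomination that fits, subtract, and repeat.
349 − 3×100→49 − 2×20→9 − 1×5→4 − 2×2→0
Total coins = 3 + 2 + 1 + 2 = 8

8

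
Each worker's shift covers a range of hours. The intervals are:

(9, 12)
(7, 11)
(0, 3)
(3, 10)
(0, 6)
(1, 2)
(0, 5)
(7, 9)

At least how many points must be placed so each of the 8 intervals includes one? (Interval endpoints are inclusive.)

2

By right end: [1,2]  [0,3]  [0,5]  [0,6]  [7,9]  [3,10]  [7,11]  [9,12]
[1,2] uncovered → point at 2; [7,9] uncovered → point at 9.
Points: 2, 9 (2 total).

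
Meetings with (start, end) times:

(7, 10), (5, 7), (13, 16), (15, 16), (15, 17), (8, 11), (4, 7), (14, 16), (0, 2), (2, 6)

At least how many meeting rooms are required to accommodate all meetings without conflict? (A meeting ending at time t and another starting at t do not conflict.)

Count concurrent intervals with a sweep; the peak is the room count.
Events (time:±→running): 0:+→1 2:-→0 2:+→1 4:+→2 5:+→3 6:-→2 7:-→1 7:-→0 7:+→1 8:+→2 10:-→1 11:-→0 13:+→1 14:+→2 15:+→3 15:+→4 … peak 4.

4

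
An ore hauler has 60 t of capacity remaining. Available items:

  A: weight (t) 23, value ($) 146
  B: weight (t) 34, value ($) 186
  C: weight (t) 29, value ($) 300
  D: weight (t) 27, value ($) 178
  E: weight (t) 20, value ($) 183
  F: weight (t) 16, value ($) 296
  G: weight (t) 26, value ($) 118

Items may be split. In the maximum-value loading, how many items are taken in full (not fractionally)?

Greedy by value/weight ratio, highest first.
Order: F (296/16=18.50) > C (300/29=10.34) > E (183/20=9.15) > D (178/27=6.59) > A (146/23=6.35) > B (186/34=5.47) > G (118/26=4.54)
Fill: take F (16 @ 296) → take C (29 @ 300) → take 15/20 of E → 137.25; 60/60 used.
2 item(s) taken whole; one partial (take 15/20 of E).

2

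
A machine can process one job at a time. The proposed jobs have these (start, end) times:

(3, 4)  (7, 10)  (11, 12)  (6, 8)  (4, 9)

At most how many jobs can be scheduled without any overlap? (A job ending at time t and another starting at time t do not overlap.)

Greedy by earliest finish: after sorting by end time, pick each interval compatible with the last pick.
Sorted by end: (3,4)  (6,8)  (4,9)  (7,10)  (11,12)
take (3,4); take (6,8); take (11,12).
Selected 3 jobs.

3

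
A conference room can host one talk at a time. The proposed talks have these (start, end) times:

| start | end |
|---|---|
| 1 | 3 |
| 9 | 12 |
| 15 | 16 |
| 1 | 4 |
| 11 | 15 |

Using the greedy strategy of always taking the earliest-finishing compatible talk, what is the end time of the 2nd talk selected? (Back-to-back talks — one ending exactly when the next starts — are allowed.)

Sorted by end: (1,3)  (1,4)  (9,12)  (11,15)  (15,16)
take (1,3); take (9,12); take (15,16).
Selected: (1,3) (9,12) (15,16)

12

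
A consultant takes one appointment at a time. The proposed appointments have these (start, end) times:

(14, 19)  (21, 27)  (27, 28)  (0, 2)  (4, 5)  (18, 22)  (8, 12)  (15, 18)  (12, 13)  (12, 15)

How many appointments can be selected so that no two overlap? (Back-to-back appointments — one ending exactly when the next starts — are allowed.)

7

Sorted by end: (0,2)  (4,5)  (8,12)  (12,13)  (12,15)  (15,18)  (14,19)  (18,22)  (21,27)  (27,28)
take (0,2); take (4,5); take (8,12); take (12,13); take (15,18); take (18,22); skip (21,27); take (27,28).
Selected 7 appointments.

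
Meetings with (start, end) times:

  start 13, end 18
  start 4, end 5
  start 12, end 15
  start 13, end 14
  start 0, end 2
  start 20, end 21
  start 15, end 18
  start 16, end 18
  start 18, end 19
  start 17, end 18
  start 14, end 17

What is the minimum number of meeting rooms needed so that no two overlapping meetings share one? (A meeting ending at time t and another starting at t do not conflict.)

4

starts: [0, 4, 12, 13, 13, 14, 15, 16, 17, 18, 20]
ends:   [2, 5, 14, 15, 17, 18, 18, 18, 18, 19, 21]
s0→1 e2→0 s4→1 e5→0 s12→1 s13→2 s13→3 e14→2 s14→3 e15→2 s15→3 s16→4  — peak 4.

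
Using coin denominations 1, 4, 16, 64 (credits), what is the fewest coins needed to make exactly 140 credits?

5

140 − 2×64→12 − 3×4→0
Total coins = 2 + 3 = 5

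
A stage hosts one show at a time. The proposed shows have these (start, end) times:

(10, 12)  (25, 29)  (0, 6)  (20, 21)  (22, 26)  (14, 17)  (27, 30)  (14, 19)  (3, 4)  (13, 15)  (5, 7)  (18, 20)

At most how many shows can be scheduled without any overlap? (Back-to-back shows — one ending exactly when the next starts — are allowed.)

Sort by end time and greedily take each interval whose start is ≥ the last chosen end.
Sorted by end: (3,4)  (0,6)  (5,7)  (10,12)  (13,15)  (14,17)  (14,19)  (18,20)  (20,21)  (22,26)  (25,29)  (27,30)
take (3,4); take (5,7); take (10,12); take (13,15); skip (14,19); take (18,20); take (20,21); take (22,26); take (27,30).
Selected 8 shows.

8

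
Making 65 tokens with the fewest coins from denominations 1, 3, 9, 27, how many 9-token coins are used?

1

Use the largest denomination that fits, subtract, and repeat.
65 − 2×27→11 − 1×9→2 − 2×1→0
Count of 9: 1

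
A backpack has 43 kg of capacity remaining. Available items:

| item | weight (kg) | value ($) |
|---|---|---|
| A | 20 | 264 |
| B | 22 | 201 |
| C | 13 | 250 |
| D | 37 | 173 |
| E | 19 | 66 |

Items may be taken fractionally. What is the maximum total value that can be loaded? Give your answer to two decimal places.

605.36

Greedy by value/weight ratio, highest first.
Order: C (250/13=19.23) > A (264/20=13.20) > B (201/22=9.14) > D (173/37=4.68) > E (66/19=3.47)
Fill: take C (13 @ 250) → take A (20 @ 264) → take 10/22 of B → 91.36; 43/43 used.
Total value = 605.36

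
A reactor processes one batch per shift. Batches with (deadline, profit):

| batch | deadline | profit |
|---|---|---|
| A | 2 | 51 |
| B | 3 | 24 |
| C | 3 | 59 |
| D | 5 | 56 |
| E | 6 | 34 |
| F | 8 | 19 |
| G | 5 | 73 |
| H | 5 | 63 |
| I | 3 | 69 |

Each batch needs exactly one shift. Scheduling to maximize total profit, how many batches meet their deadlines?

Profit order: G=73 I=69 H=63 C=59 D=56 A=51 E=34 B=24 F=19
Assign: G→slot 5, I→slot 3, H→slot 4, C→slot 2, D→slot 1, A skipped, E→slot 6, B skipped, F→slot 8.
Slots: [1:D] [2:C] [3:I] [4:H] [5:G] [6:E] [8:F]
7 of 9 scheduled.

7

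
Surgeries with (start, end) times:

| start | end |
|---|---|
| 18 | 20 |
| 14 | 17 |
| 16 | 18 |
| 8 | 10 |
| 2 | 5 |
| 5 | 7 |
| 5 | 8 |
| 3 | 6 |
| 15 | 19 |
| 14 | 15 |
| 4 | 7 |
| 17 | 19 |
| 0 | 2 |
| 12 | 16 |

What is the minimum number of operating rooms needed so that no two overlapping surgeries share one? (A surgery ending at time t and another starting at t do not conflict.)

Count concurrent intervals with a sweep; the peak is the room count.
starts: [0, 2, 3, 4, 5, 5, 8, 12, 14, 14, 15, 16, 17, 18]
ends:   [2, 5, 6, 7, 7, 8, 10, 15, 16, 17, 18, 19, 19, 20]
s0→1 e2→0 s2→1 s3→2 s4→3 e5→2 s5→3 s5→4  — peak 4.

4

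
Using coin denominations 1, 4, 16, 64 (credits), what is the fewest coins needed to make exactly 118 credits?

Greedy: take as many of the largest coin as possible, then repeat with the remainder.
118 = 1×64 + 3×16 + 1×4 + 2×1
Total coins = 1 + 3 + 1 + 2 = 7

7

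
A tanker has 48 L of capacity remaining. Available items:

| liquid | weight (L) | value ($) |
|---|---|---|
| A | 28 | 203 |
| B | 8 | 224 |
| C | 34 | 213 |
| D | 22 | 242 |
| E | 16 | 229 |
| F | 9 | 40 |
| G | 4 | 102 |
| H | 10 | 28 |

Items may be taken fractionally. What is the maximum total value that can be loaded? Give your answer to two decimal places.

Sort by value per unit weight and fill in that order.
Ratios (sorted): B 28.00, G 25.50, E 14.31, D 11.00, A 7.25, C 6.26, F 4.44, H 2.80
take B (8 @ 224); take G (4 @ 102); take E (16 @ 229); take 20/22 of D → 220.00. Capacity used 48/48.
Total value = 775.00

775.00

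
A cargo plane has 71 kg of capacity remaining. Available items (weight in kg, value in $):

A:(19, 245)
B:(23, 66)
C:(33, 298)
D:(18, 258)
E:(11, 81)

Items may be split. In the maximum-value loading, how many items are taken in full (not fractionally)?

Order: D (258/18=14.33) > A (245/19=12.89) > C (298/33=9.03) > E (81/11=7.36) > B (66/23=2.87)
Fill: take D (18 @ 258) → take A (19 @ 245) → take C (33 @ 298) → take 1/11 of E → 7.36; 71/71 used.
3 item(s) taken whole; one partial (take 1/11 of E).

3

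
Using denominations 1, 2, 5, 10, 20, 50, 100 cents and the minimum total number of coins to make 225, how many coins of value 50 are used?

0

225 = 2×100 + 1×20 + 1×5
Count of 50: 0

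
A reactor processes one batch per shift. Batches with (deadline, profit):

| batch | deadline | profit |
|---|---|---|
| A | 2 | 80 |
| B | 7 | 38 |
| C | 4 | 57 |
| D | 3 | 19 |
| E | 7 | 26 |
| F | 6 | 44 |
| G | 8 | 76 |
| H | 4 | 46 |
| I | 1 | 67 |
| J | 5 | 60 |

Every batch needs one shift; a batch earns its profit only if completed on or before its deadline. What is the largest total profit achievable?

468

Sort by profit descending; place each in the latest free slot ≤ its deadline.
By profit: A(d2,80), G(d8,76), I(d1,67), J(d5,60), C(d4,57), H(d4,46), F(d6,44), B(d7,38), E(d7,26), D(d3,19)
A→slot 2; G→slot 8; I→slot 1; J→slot 5; C→slot 4; H→slot 3; F→slot 6; B→slot 7; E skipped; D skipped.
Profit = 67 + 80 + 46 + 57 + 60 + 44 + 38 + 76 = 468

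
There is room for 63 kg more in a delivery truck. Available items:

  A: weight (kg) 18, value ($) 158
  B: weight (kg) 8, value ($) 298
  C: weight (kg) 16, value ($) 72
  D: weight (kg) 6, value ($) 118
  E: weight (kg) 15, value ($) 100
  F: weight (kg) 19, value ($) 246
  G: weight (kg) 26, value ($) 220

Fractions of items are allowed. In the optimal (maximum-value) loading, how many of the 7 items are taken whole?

Order: B (298/8=37.25) > D (118/6=19.67) > F (246/19=12.95) > A (158/18=8.78) > G (220/26=8.46) > E (100/15=6.67) > C (72/16=4.50)
Fill: take B (8 @ 298) → take D (6 @ 118) → take F (19 @ 246) → take A (18 @ 158) → take 12/26 of G → 101.54; 63/63 used.
4 item(s) taken whole; one partial (take 12/26 of G).

4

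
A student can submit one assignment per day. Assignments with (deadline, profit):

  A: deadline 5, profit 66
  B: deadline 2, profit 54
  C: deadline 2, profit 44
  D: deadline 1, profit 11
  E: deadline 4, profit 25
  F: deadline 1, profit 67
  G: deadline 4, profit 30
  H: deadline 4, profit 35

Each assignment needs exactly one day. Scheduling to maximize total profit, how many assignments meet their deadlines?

5

Take jobs in profit order; each goes to the latest open slot no later than its deadline.
Profit order: F=67 A=66 B=54 C=44 H=35 G=30 E=25 D=11
Assign: F→slot 1, A→slot 5, B→slot 2, C skipped, H→slot 4, G→slot 3, E skipped, D skipped.
Slots: [1:F] [2:B] [3:G] [4:H] [5:A]
5 of 8 scheduled.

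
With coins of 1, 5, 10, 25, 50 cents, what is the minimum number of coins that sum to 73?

6

Use the largest denomination that fits, subtract, and repeat.
73 − 1×50→23 − 2×10→3 − 3×1→0
Total coins = 1 + 2 + 3 = 6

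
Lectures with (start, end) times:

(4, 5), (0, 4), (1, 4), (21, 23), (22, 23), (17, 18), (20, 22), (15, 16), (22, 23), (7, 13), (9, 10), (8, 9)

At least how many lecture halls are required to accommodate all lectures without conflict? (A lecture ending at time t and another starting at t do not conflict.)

The answer is the maximum number of intervals overlapping at any instant.
starts: [0, 1, 4, 7, 8, 9, 15, 17, 20, 21, 22, 22]
ends:   [4, 4, 5, 9, 10, 13, 16, 18, 22, 23, 23, 23]
s0→1 s1→2 e4→1 e4→0 s4→1 e5→0 s7→1 s8→2 e9→1 s9→2 e10→1 e13→0 s15→1 e16→0 s17→1 e18→0 s20→1 s21→2 e22→1 s22→2 s22→3  — peak 3.

3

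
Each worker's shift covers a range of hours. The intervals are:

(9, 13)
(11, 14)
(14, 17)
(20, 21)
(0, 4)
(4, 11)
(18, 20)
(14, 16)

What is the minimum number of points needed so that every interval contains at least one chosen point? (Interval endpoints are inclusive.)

4

Process intervals by earliest right end; each time one isn't hit yet, stab at its right endpoint.
By right end: [0,4]  [4,11]  [9,13]  [11,14]  [14,16]  [14,17]  [18,20]  [20,21]
[0,4] uncovered → point at 4; [9,13] uncovered → point at 13; [14,16] uncovered → point at 16; [18,20] uncovered → point at 20.
Points: 4, 13, 16, 20 (4 total).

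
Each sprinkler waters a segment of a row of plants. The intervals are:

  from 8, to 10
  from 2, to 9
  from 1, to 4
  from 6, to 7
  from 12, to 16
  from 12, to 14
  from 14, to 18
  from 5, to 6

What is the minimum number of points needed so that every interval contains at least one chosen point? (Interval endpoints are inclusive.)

By right end: [1,4]  [5,6]  [6,7]  [2,9]  [8,10]  [12,14]  [12,16]  [14,18]
[1,4] uncovered → point at 4; [5,6] uncovered → point at 6; [8,10] uncovered → point at 10; [12,14] uncovered → point at 14.
Points: 4, 6, 10, 14 (4 total).

4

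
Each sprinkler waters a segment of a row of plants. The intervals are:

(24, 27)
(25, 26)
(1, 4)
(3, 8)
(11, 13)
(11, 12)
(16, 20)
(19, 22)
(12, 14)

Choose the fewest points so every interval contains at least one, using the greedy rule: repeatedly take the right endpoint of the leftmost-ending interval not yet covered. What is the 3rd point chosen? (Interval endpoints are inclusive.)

Process intervals by earliest right end; each time one isn't hit yet, stab at its right endpoint.
By right end: [1,4]  [3,8]  [11,12]  [11,13]  [12,14]  [16,20]  [19,22]  [25,26]  [24,27]
[1,4] uncovered → point at 4; [11,12] uncovered → point at 12; [16,20] uncovered → point at 20; [25,26] uncovered → point at 26.
Points: 4, 12, 20, 26 (4 total).

20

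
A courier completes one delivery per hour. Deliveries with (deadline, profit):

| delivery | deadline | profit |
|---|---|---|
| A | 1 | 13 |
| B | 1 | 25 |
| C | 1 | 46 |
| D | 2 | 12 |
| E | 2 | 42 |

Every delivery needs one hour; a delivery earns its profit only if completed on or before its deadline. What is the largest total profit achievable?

Sort by profit descending; place each in the latest free slot ≤ its deadline.
By profit: C(d1,46), E(d2,42), B(d1,25), A(d1,13), D(d2,12)
C→slot 1; E→slot 2; B skipped; A skipped; D skipped.
Profit = 46 + 42 = 88

88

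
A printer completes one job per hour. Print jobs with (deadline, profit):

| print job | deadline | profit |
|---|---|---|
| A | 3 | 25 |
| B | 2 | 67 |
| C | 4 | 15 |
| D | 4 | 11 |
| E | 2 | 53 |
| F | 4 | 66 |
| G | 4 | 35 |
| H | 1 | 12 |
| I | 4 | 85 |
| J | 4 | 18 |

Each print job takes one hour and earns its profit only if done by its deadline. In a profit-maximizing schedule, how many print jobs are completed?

4

Take jobs in profit order; each goes to the latest open slot no later than its deadline.
By profit: I(d4,85), B(d2,67), F(d4,66), E(d2,53), G(d4,35), A(d3,25), J(d4,18), C(d4,15), H(d1,12), D(d4,11)
I→slot 4; B→slot 2; F→slot 3; E→slot 1; G skipped; A skipped; J skipped; C skipped; H skipped; D skipped.
4 of 10 scheduled.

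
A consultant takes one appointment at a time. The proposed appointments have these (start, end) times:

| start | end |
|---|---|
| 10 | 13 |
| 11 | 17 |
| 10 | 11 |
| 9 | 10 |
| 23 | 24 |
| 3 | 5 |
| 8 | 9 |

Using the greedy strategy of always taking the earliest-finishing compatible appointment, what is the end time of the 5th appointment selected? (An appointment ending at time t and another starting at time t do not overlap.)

Order by finish time; keep every interval that doesn't clash with the previous kept one.
Sorted by end: (3,5)  (8,9)  (9,10)  (10,11)  (10,13)  (11,17)  (23,24)
take (3,5); take (8,9); take (9,10); take (10,11); skip (10,13); take (11,17); take (23,24).
Selected: (3,5) (8,9) (9,10) (10,11) (11,17) (23,24)

17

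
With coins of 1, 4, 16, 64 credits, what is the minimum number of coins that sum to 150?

Use the largest denomination that fits, subtract, and repeat.
150 = 2×64 + 1×16 + 1×4 + 2×1
Total coins = 2 + 1 + 1 + 2 = 6

6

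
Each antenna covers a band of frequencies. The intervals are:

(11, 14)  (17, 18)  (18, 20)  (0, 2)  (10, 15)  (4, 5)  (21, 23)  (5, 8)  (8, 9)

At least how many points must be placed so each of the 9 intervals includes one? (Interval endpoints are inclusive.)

6

Process intervals by earliest right end; each time one isn't hit yet, stab at its right endpoint.
By right end: [0,2]  [4,5]  [5,8]  [8,9]  [11,14]  [10,15]  [17,18]  [18,20]  [21,23]
[0,2] uncovered → point at 2; [4,5] uncovered → point at 5; [8,9] uncovered → point at 9; [11,14] uncovered → point at 14; [17,18] uncovered → point at 18; [21,23] uncovered → point at 23.
Points: 2, 5, 9, 14, 18, 23 (6 total).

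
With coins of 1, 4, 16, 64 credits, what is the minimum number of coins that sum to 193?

Greedy: take as many of the largest coin as possible, then repeat with the remainder.
193 − 3×64→1 − 1×1→0
Total coins = 3 + 1 = 4

4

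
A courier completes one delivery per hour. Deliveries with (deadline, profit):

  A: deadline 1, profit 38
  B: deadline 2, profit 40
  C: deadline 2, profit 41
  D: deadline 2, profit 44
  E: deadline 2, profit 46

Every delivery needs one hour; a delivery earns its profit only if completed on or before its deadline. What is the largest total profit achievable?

90

Take jobs in profit order; each goes to the latest open slot no later than its deadline.
Profit order: E=46 D=44 C=41 B=40 A=38
Assign: E→slot 2, D→slot 1, C skipped, B skipped, A skipped.
Slots: [1:D] [2:E]
Profit = 44 + 46 = 90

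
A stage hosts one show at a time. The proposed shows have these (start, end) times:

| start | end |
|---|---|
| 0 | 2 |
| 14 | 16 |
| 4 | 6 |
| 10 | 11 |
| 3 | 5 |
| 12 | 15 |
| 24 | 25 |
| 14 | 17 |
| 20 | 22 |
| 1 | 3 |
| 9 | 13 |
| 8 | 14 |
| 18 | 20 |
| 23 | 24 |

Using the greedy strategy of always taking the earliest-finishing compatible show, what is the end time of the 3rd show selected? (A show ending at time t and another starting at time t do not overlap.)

Sorted by end: (0,2)  (1,3)  (3,5)  (4,6)  (10,11)  (9,13)  (8,14)  (12,15)  (14,16)  (14,17)  (18,20)  (20,22)  (23,24)  (24,25)
take (0,2); take (3,5); take (10,11); take (12,15); skip (14,17); take (18,20); take (20,22); take (23,24); take (24,25).
Selected: (0,2) (3,5) (10,11) (12,15) (18,20) (20,22) (23,24) (24,25)

11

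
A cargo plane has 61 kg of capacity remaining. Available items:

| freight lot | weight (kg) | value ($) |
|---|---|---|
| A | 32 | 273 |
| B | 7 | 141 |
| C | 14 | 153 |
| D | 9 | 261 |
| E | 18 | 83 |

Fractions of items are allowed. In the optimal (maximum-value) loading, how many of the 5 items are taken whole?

Sort by value per unit weight and fill in that order.
Ratios (sorted): D 29.00, B 20.14, C 10.93, A 8.53, E 4.61
take D (9 @ 261); take B (7 @ 141); take C (14 @ 153); take 31/32 of A → 264.47. Capacity used 61/61.
3 item(s) taken whole; one partial (take 31/32 of A).

3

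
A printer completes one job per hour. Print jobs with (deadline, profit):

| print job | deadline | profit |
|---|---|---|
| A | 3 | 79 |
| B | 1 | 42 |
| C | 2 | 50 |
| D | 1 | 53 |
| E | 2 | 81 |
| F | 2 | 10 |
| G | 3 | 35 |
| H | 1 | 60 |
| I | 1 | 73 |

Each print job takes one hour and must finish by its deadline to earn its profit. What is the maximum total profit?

Sort by profit descending; place each in the latest free slot ≤ its deadline.
Profit order: E=81 A=79 I=73 H=60 D=53 C=50 B=42 G=35 F=10
Assign: E→slot 2, A→slot 3, I→slot 1, H skipped, D skipped, C skipped, B skipped, G skipped, F skipped.
Slots: [1:I] [2:E] [3:A]
Profit = 73 + 81 + 79 = 233

233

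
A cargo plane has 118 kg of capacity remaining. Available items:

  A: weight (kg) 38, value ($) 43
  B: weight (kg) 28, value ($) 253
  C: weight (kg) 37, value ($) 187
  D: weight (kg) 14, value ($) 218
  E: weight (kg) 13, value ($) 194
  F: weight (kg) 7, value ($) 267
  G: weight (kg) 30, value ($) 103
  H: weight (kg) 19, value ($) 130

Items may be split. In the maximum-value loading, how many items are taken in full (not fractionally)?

Ratios (sorted): F 38.14, D 15.57, E 14.92, B 9.04, H 6.84, C 5.05, G 3.43, A 1.13
take F (7 @ 267); take D (14 @ 218); take E (13 @ 194); take B (28 @ 253); take H (19 @ 130); take C (37 @ 187). Capacity used 118/118.
6 item(s) taken whole.

6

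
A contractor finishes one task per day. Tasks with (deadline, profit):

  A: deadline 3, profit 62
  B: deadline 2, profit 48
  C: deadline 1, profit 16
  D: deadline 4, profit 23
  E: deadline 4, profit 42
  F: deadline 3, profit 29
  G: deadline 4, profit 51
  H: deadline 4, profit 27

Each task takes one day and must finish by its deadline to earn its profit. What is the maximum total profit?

203

By profit: A(d3,62), G(d4,51), B(d2,48), E(d4,42), F(d3,29), H(d4,27), D(d4,23), C(d1,16)
A→slot 3; G→slot 4; B→slot 2; E→slot 1; F skipped; H skipped; D skipped; C skipped.
Profit = 42 + 48 + 62 + 51 = 203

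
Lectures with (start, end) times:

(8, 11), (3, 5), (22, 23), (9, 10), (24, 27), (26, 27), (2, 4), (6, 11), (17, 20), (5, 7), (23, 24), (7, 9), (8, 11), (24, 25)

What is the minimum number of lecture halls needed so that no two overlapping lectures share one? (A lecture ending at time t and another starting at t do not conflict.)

4

The answer is the maximum number of intervals overlapping at any instant.
Events (time:±→running): 2:+→1 3:+→2 4:-→1 5:-→0 5:+→1 6:+→2 7:-→1 7:+→2 8:+→3 8:+→4 … peak 4.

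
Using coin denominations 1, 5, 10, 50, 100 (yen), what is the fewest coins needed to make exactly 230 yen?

Use the largest denomination that fits, subtract, and repeat.
230 − 2×100→30 − 3×10→0
Total coins = 2 + 3 = 5

5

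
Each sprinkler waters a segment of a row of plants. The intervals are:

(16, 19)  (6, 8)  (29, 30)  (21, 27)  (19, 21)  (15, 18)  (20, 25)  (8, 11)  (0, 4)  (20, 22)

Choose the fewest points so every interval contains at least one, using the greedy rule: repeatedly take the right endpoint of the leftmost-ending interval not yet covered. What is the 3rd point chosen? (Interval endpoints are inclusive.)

18

Sorted: [0,4] [6,8] [8,11] [15,18] [16,19] [19,21] [20,22] [20,25] [21,27] [29,30]
{[0,4]} hit by 4; {[6,8],[8,11]} hit by 8; {[15,18],[16,19]} hit by 18; {[19,21],[20,22],[20,25],[21,27]} hit by 21; {[29,30]} hit by 30.
Points: 4, 8, 18, 21, 30 (5 total).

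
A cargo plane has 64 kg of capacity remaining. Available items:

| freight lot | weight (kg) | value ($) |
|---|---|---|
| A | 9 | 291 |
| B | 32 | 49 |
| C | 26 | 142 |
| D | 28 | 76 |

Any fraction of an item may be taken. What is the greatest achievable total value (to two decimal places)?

510.53

Order: A (291/9=32.33) > C (142/26=5.46) > D (76/28=2.71) > B (49/32=1.53)
Fill: take A (9 @ 291) → take C (26 @ 142) → take D (28 @ 76) → take 1/32 of B → 1.53; 64/64 used.
Total value = 510.53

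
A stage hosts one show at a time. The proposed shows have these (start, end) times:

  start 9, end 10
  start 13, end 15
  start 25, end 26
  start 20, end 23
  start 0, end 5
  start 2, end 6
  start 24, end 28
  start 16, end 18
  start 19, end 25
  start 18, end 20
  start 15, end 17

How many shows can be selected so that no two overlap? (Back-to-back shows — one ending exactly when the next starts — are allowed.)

Greedy by earliest finish: after sorting by end time, pick each interval compatible with the last pick.
Sorted by end: (0,5)  (2,6)  (9,10)  (13,15)  (15,17)  (16,18)  (18,20)  (20,23)  (19,25)  (25,26)  (24,28)
take (0,5); take (9,10); take (13,15); take (15,17); take (18,20); take (20,23); skip (19,25); take (25,26).
Selected 7 shows.

7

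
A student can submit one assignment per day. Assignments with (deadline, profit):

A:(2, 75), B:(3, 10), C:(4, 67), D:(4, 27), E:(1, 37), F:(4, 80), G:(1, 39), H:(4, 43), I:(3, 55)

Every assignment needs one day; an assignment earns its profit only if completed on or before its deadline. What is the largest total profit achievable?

Take jobs in profit order; each goes to the latest open slot no later than its deadline.
Profit order: F=80 A=75 C=67 I=55 H=43 G=39 E=37 D=27 B=10
Assign: F→slot 4, A→slot 2, C→slot 3, I→slot 1, H skipped, G skipped, E skipped, D skipped, B skipped.
Slots: [1:I] [2:A] [3:C] [4:F]
Profit = 55 + 75 + 67 + 80 = 277

277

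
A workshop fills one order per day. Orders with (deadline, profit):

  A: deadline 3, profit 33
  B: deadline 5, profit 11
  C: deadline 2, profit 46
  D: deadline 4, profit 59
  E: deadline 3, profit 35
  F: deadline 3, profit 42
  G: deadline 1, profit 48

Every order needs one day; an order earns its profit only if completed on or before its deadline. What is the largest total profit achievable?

Sort by profit descending; place each in the latest free slot ≤ its deadline.
Profit order: D=59 G=48 C=46 F=42 E=35 A=33 B=11
Assign: D→slot 4, G→slot 1, C→slot 2, F→slot 3, E skipped, A skipped, B→slot 5.
Slots: [1:G] [2:C] [3:F] [4:D] [5:B]
Profit = 48 + 46 + 42 + 59 + 11 = 206

206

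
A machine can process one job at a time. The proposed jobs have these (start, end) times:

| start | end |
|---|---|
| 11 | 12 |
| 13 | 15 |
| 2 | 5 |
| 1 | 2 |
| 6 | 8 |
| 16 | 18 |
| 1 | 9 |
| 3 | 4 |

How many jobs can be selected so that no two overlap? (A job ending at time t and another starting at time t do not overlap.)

Sorted by end: (1,2)  (3,4)  (2,5)  (6,8)  (1,9)  (11,12)  (13,15)  (16,18)
take (1,2); take (3,4); skip (2,5); take (6,8); skip (1,9); take (11,12); take (13,15); take (16,18).
Selected 6 jobs.

6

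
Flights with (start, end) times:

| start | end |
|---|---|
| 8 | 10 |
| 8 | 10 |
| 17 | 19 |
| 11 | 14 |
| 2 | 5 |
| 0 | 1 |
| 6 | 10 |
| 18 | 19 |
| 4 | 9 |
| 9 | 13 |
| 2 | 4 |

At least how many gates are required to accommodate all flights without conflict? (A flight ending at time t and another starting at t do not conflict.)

starts: [0, 2, 2, 4, 6, 8, 8, 9, 11, 17, 18]
ends:   [1, 4, 5, 9, 10, 10, 10, 13, 14, 19, 19]
s0→1 e1→0 s2→1 s2→2 e4→1 s4→2 e5→1 s6→2 s8→3 s8→4  — peak 4.

4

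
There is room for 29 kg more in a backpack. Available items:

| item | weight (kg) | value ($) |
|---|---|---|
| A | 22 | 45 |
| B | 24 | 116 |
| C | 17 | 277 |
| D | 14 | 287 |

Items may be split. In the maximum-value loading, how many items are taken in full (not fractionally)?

1

Ratios (sorted): D 20.50, C 16.29, B 4.83, A 2.05
take D (14 @ 287); take 15/17 of C → 244.41. Capacity used 29/29.
1 item(s) taken whole; one partial (take 15/17 of C).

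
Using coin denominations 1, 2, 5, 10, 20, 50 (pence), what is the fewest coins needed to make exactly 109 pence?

5

109 − 2×50→9 − 1×5→4 − 2×2→0
Total coins = 2 + 1 + 2 = 5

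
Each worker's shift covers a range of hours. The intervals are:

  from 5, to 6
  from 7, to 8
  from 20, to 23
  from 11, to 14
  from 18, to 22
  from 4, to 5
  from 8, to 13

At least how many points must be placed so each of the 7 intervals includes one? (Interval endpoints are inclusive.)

4

Sorted: [4,5] [5,6] [7,8] [8,13] [11,14] [18,22] [20,23]
{[4,5],[5,6]} hit by 5; {[7,8],[8,13]} hit by 8; {[11,14]} hit by 14; {[18,22],[20,23]} hit by 22.
Points: 5, 8, 14, 22 (4 total).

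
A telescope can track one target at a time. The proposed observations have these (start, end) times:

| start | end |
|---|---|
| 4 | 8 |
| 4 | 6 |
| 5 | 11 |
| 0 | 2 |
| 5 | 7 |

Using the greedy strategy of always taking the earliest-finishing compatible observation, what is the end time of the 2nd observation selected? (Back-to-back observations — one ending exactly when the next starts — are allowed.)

Sort by end time and greedily take each interval whose start is ≥ the last chosen end.
By end time: (0,2), (4,6), (5,7), (4,8), (5,11).
Pick (0,2); next start ≥ 2 → (4,6).
Selected: (0,2) (4,6)

6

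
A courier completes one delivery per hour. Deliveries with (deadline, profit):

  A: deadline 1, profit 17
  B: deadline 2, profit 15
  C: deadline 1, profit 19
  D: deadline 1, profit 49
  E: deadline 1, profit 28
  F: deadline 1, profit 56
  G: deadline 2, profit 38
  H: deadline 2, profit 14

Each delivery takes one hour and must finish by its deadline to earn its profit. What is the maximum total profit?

94

Take jobs in profit order; each goes to the latest open slot no later than its deadline.
Profit order: F=56 D=49 G=38 E=28 C=19 A=17 B=15 H=14
Assign: F→slot 1, D skipped, G→slot 2, E skipped, C skipped, A skipped, B skipped, H skipped.
Slots: [1:F] [2:G]
Profit = 56 + 38 = 94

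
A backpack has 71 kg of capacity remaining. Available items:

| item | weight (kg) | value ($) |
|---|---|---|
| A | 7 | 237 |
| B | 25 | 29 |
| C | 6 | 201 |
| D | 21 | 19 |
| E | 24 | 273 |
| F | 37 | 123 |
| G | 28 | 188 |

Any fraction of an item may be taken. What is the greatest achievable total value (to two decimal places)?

Sort by value per unit weight and fill in that order.
Ratios (sorted): A 33.86, C 33.50, E 11.38, G 6.71, F 3.32, B 1.16, D 0.90
take A (7 @ 237); take C (6 @ 201); take E (24 @ 273); take G (28 @ 188); take 6/37 of F → 19.95. Capacity used 71/71.
Total value = 918.95

918.95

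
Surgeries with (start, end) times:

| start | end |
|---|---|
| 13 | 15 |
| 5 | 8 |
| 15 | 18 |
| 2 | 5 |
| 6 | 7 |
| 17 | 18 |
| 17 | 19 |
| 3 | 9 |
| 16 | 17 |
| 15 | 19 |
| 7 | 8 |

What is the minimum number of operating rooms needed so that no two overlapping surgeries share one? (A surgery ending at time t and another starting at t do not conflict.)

The answer is the maximum number of intervals overlapping at any instant.
starts: [2, 3, 5, 6, 7, 13, 15, 15, 16, 17, 17]
ends:   [5, 7, 8, 8, 9, 15, 17, 18, 18, 19, 19]
s2→1 s3→2 e5→1 s5→2 s6→3 e7→2 s7→3 e8→2 e8→1 e9→0 s13→1 e15→0 s15→1 s15→2 s16→3 e17→2 s17→3 s17→4  — peak 4.

4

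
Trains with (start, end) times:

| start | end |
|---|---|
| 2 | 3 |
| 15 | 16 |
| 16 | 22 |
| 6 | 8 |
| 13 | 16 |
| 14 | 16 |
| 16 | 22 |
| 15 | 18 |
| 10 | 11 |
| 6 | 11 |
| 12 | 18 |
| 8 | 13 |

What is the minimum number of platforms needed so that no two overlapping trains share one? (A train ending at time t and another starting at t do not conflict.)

The answer is the maximum number of intervals overlapping at any instant.
starts: [2, 6, 6, 8, 10, 12, 13, 14, 15, 15, 16, 16]
ends:   [3, 8, 11, 11, 13, 16, 16, 16, 18, 18, 22, 22]
s2→1 e3→0 s6→1 s6→2 e8→1 s8→2 s10→3 e11→2 e11→1 s12→2 e13→1 s13→2 s14→3 s15→4 s15→5  — peak 5.

5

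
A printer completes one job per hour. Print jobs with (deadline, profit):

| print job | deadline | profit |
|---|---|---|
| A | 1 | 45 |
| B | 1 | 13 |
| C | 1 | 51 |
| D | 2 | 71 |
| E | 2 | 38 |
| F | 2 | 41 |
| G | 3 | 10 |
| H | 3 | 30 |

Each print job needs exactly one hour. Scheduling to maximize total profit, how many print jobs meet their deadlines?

3

Take jobs in profit order; each goes to the latest open slot no later than its deadline.
Profit order: D=71 C=51 A=45 F=41 E=38 H=30 B=13 G=10
Assign: D→slot 2, C→slot 1, A skipped, F skipped, E skipped, H→slot 3, B skipped, G skipped.
Slots: [1:C] [2:D] [3:H]
3 of 8 scheduled.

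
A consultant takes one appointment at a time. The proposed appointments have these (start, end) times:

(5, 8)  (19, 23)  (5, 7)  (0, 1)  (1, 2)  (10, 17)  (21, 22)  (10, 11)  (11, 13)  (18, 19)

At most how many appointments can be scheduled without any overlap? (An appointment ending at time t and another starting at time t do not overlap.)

Sort by end time and greedily take each interval whose start is ≥ the last chosen end.
Sorted by end: (0,1)  (1,2)  (5,7)  (5,8)  (10,11)  (11,13)  (10,17)  (18,19)  (21,22)  (19,23)
take (0,1); take (1,2); take (5,7); take (10,11); take (11,13); take (18,19); take (21,22); skip (19,23).
Selected 7 appointments.

7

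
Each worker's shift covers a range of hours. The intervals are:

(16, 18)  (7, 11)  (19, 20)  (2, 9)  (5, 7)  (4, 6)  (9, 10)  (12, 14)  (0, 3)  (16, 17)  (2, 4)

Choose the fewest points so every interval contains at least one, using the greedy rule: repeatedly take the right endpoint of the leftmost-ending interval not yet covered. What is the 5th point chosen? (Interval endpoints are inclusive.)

Process intervals by earliest right end; each time one isn't hit yet, stab at its right endpoint.
Sorted: [0,3] [2,4] [4,6] [5,7] [2,9] [9,10] [7,11] [12,14] [16,17] [16,18] [19,20]
{[0,3],[2,4]} hit by 3; {[4,6],[5,7],[2,9]} hit by 6; {[9,10],[7,11]} hit by 10; {[12,14]} hit by 14; {[16,17],[16,18]} hit by 17; {[19,20]} hit by 20.
Points: 3, 6, 10, 14, 17, 20 (6 total).

17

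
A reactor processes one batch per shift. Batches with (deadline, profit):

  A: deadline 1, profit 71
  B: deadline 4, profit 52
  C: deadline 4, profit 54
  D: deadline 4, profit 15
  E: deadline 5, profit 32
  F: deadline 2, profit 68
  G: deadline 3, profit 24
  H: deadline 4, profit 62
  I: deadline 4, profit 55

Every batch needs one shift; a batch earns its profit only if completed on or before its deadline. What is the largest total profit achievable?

Take jobs in profit order; each goes to the latest open slot no later than its deadline.
By profit: A(d1,71), F(d2,68), H(d4,62), I(d4,55), C(d4,54), B(d4,52), E(d5,32), G(d3,24), D(d4,15)
A→slot 1; F→slot 2; H→slot 4; I→slot 3; C skipped; B skipped; E→slot 5; G skipped; D skipped.
Profit = 71 + 68 + 55 + 62 + 32 = 288

288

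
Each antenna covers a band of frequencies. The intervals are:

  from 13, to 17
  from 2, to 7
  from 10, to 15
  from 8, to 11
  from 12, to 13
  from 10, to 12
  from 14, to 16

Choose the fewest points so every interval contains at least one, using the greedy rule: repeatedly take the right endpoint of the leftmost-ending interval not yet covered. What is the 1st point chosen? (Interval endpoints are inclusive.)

Sorted: [2,7] [8,11] [10,12] [12,13] [10,15] [14,16] [13,17]
{[2,7]} hit by 7; {[8,11],[10,12]} hit by 11; {[12,13],[10,15]} hit by 13; {[14,16],[13,17]} hit by 16.
Points: 7, 11, 13, 16 (4 total).

7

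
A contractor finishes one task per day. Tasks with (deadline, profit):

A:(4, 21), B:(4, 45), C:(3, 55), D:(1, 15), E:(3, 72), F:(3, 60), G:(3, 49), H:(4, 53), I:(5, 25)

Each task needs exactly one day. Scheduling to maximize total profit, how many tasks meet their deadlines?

Take jobs in profit order; each goes to the latest open slot no later than its deadline.
Profit order: E=72 F=60 C=55 H=53 G=49 B=45 I=25 A=21 D=15
Assign: E→slot 3, F→slot 2, C→slot 1, H→slot 4, G skipped, B skipped, I→slot 5, A skipped, D skipped.
Slots: [1:C] [2:F] [3:E] [4:H] [5:I]
5 of 9 scheduled.

5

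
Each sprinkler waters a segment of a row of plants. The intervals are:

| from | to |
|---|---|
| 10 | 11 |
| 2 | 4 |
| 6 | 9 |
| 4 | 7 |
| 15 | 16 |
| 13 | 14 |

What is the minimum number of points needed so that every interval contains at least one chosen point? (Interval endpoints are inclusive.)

By right end: [2,4]  [4,7]  [6,9]  [10,11]  [13,14]  [15,16]
[2,4] uncovered → point at 4; [6,9] uncovered → point at 9; [10,11] uncovered → point at 11; [13,14] uncovered → point at 14; [15,16] uncovered → point at 16.
Points: 4, 9, 11, 14, 16 (5 total).

5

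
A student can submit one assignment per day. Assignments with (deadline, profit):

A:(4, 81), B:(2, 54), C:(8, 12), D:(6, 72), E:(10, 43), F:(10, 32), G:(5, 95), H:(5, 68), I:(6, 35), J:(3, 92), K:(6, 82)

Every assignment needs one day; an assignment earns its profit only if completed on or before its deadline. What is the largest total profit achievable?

577

Take jobs in profit order; each goes to the latest open slot no later than its deadline.
Profit order: G=95 J=92 K=82 A=81 D=72 H=68 B=54 E=43 I=35 F=32 C=12
Assign: G→slot 5, J→slot 3, K→slot 6, A→slot 4, D→slot 2, H→slot 1, B skipped, E→slot 10, I skipped, F→slot 9, C→slot 8.
Slots: [1:H] [2:D] [3:J] [4:A] [5:G] [6:K] [8:C] [9:F] [10:E]
Profit = 68 + 72 + 92 + 81 + 95 + 82 + 12 + 32 + 43 = 577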